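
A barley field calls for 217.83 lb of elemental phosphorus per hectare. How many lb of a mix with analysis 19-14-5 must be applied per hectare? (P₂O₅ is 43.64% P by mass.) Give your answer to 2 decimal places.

As P₂O₅: 217.83 / 0.4364 = 499.152 lb per hectare.
Product per hectare = 499.152 / 14% = 3565.373 lb.

3565.37 lb of product per hectare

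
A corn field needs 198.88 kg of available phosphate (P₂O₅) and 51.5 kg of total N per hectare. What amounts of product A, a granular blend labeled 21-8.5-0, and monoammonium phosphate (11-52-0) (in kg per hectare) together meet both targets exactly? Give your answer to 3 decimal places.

Per-hectare balance (a = product A, b = monoammonium phosphate):
P₂O₅: 0.085·a + 0.52·b = 198.88
N: 0.21·a + 0.11·b = 51.5
Solving simultaneously: a = 49.1057, b = 374.4347.

49.106 kg product A, 374.435 kg monoammonium phosphate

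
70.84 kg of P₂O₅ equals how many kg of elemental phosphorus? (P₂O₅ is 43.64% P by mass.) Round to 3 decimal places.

30.915 kg P

P = 70.84 × 0.4364 = 30.9146 kg.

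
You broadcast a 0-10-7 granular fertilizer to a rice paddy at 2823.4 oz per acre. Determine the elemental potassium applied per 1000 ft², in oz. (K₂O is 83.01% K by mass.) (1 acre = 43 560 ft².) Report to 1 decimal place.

3.8 oz K per thousand sq ft

K₂O per acre = 2823.4 × 7% = 197.638 oz.
Elemental K = 197.638 × 0.8301 = 164.059 oz per acre.
Convert to per 1000 ft²: 164.059 × 0.0229568 = 3.76628 oz.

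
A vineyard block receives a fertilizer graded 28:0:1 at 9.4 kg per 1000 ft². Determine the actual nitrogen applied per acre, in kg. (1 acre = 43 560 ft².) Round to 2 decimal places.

114.65 kg N per acre

nitrogen per 1000 ft² = 9.4 × 28% = 2.632 kg.
Convert to per acre: 2.632 × 43.56 = 114.6499 kg.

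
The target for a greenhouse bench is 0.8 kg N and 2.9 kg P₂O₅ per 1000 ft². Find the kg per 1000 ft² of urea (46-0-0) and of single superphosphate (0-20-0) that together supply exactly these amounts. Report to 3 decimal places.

With a, b = kg per 1000 ft² of urea and single superphosphate:
N: 0.46·a + 0·b = 0.8
P₂O₅: 0·a + 0.2·b = 2.9
Solving simultaneously: a = 1.73913, b = 14.5.

1.739 kg urea, 14.500 kg single superphosphate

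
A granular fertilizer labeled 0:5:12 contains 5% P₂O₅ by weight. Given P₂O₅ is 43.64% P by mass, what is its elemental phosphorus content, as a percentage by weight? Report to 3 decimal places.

%P = 5 × 0.4364 = 2.182%.

2.182% P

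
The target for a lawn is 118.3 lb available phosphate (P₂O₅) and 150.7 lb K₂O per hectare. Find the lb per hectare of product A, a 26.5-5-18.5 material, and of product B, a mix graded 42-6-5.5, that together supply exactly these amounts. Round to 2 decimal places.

With a, b = lb per hectare of product A and product B:
P₂O₅: 0.05·a + 0.06·b = 118.3
K₂O: 0.185·a + 0.055·b = 150.7
Solving simultaneously: a = 303.653, b = 1718.623.

303.65 lb product A, 1718.62 lb product B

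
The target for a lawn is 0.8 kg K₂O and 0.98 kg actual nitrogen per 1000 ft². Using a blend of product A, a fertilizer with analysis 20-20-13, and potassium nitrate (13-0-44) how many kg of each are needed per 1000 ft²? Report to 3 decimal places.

Let a = kg of product A, b = kg of potassium nitrate (per 1000 ft²).
K₂O: 0.13·a + 0.44·b = 0.8
N: 0.2·a + 0.13·b = 0.98
Eliminate a: (row1) − 0.13/0.2·(row2) → 0.3555·b = 0.163, so b = 0.458509.
Back-substitute: a = (0.8 − 0.44·0.458509) / 0.13 = 4.60197.

4.602 kg product A, 0.459 kg potassium nitrate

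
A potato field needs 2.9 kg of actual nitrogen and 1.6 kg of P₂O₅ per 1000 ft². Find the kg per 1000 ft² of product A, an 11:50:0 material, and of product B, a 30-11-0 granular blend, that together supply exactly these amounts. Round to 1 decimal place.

Per-1000 ft² balance (a = product A, b = product B):
N: 0.11·a + 0.3·b = 2.9
P₂O₅: 0.5·a + 0.11·b = 1.6
Eliminate b: (row1) − 0.3/0.11·(row2) → -1.25364·a = -1.46364, so a = 1.16751.
Then b = (1.6 − 0.5·1.16751) / 0.11 = 9.23858.

1.2 kg product A, 9.2 kg product B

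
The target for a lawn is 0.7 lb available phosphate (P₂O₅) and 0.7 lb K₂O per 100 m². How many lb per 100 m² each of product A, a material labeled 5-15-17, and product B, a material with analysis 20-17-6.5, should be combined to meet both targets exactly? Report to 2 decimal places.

3.84 lb product A, 0.73 lb product B

Let a = lb of product A, b = lb of product B (per 100 m²).
P₂O₅: 0.15·a + 0.17·b = 0.7
K₂O: 0.17·a + 0.065·b = 0.7
Solving simultaneously: a = 3.83812, b = 0.73107.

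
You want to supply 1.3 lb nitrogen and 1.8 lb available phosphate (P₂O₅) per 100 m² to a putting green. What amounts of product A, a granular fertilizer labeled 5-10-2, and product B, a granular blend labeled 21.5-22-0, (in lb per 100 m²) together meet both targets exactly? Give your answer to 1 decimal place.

With a, b = lb per 100 m² of product A and product B:
N: 0.05·a + 0.215·b = 1.3
P₂O₅: 0.1·a + 0.22·b = 1.8
Eliminate a: (row1) − 0.05/0.1·(row2) → 0.105·b = 0.4, so b = 3.80952.
Back-substitute: a = (1.3 − 0.215·3.80952) / 0.05 = 9.61905.

9.6 lb product A, 3.8 lb product B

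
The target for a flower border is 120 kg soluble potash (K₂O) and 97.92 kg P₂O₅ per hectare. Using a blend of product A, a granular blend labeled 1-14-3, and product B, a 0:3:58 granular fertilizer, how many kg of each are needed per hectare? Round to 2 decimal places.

Let a = kg of product A, b = kg of product B (per hectare).
K₂O: 0.03·a + 0.58·b = 120
P₂O₅: 0.14·a + 0.03·b = 97.92
Eliminate b: (row1) − 0.58/0.03·(row2) → -2.67667·a = -1773.12, so a = 662.436.
Then b = (97.92 − 0.14·662.436) / 0.03 = 172.633.

662.44 kg product A, 172.63 kg product B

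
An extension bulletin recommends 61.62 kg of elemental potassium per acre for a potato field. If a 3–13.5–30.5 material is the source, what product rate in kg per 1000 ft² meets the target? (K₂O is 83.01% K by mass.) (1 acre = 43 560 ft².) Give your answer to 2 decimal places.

As K₂O: 61.62 / 0.8301 = 74.232 kg per acre.
Product per acre = 74.232 / 30.5% = 243.384 kg.
Convert to per 1000 ft²: 243.384 × 0.0229568 = 5.58732 kg.

5.59 kg of product per thousand sq ft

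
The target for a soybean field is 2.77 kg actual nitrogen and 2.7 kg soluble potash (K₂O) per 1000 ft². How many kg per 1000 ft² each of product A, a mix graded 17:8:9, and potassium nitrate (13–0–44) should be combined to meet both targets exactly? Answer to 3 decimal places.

13.753 kg product A, 3.323 kg potassium nitrate

Let a = kg of product A, b = kg of potassium nitrate (per 1000 ft²).
N: 0.17·a + 0.13·b = 2.77
K₂O: 0.09·a + 0.44·b = 2.7
Solving simultaneously: a = 13.7528, b = 3.3233.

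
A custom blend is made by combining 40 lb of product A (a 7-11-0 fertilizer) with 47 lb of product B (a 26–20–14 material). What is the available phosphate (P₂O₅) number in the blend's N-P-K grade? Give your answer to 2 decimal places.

Total mass = 40 + 47 = 87 lb.
P₂O₅ mass = 11%×40 + 20%×47 = 13.8 lb.
% P₂O₅ = 13.8 / 87 = 15.8621%.

15.86% P₂O₅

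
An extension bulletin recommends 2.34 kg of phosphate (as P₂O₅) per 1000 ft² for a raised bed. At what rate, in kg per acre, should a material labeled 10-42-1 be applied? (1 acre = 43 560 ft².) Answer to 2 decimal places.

Product per 1000 ft² = 2.34 / 42% = 5.57143 kg.
Convert to per acre: 5.57143 × 43.56 = 242.691 kg.

242.69 kg of product per acre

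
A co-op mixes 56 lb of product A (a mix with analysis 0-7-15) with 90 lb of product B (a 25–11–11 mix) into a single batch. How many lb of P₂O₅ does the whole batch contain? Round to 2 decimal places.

P₂O₅ mass = 7%×56 + 11%×90 = 13.82 lb.

13.82 lb P₂O₅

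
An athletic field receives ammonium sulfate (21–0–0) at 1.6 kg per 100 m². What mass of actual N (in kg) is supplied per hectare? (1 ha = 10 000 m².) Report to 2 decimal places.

nitrogen per 100 m² = 1.6 × 21% = 0.336 kg.
Convert to per hectare: 0.336 × 100 = 33.6 kg.

33.60 kg N per hectare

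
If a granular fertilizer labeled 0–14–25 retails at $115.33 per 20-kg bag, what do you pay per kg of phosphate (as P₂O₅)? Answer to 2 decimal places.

$41.19 per kg P₂O₅

P₂O₅ in bag = 20 × 14% = 2.8 kg.
Cost per kg P₂O₅ = $115.33 / 2.8 = $41.1893.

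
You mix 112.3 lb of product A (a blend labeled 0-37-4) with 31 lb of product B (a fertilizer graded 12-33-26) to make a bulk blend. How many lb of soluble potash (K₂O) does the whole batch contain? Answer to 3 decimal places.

12.552 lb K₂O

K₂O mass = 4%×112.3 + 26%×31 = 12.552 lb.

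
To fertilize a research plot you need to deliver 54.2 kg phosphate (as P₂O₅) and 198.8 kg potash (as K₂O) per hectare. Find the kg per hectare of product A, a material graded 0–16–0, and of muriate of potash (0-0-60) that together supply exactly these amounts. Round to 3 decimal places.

Let a = kg of product A, b = kg of muriate of potash (per hectare).
P₂O₅: 0.16·a + 0·b = 54.2
K₂O: 0·a + 0.6·b = 198.8
Solving simultaneously: a = 338.75, b = 331.3333.

338.750 kg product A, 331.333 kg muriate of potash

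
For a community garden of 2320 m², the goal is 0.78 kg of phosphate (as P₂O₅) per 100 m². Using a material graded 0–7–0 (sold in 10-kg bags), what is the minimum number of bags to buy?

Product per 100 m² = 0.78 / 7% = 11.1429 kg.
Total product = 11.1429 × 2320 / 100 = 258.514 kg.
Bags = ⌈258.514 / 10⌉ = 26.

26 bags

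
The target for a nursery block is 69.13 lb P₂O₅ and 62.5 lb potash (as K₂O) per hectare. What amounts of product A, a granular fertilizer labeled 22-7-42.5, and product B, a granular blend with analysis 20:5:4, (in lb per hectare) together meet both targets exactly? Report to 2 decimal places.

Per-hectare balance (a = product A, b = product B):
P₂O₅: 0.07·a + 0.05·b = 69.13
K₂O: 0.425·a + 0.04·b = 62.5
Solving simultaneously: a = 19.5014, b = 1355.298.

19.50 lb product A, 1355.30 lb product B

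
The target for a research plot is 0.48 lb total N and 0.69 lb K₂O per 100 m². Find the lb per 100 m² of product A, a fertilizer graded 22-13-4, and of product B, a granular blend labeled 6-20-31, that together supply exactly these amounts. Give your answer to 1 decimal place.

1.6 lb product A, 2.0 lb product B

With a, b = lb per 100 m² of product A and product B:
N: 0.22·a + 0.06·b = 0.48
K₂O: 0.04·a + 0.31·b = 0.69
Eliminate b: (row1) − 0.06/0.31·(row2) → 0.212258·a = 0.346452, so a = 1.63222.
Then b = (0.69 − 0.04·1.63222) / 0.31 = 2.0152.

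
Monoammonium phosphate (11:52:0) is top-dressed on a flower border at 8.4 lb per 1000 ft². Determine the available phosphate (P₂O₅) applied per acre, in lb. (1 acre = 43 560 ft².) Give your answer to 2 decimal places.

P₂O₅ per 1000 ft² = 8.4 × 52% = 4.368 lb.
Convert to per acre: 4.368 × 43.56 = 190.2701 lb.

190.27 lb P₂O₅ per acre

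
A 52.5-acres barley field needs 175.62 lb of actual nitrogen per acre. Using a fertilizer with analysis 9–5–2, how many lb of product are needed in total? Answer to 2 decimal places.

102445.00 lb

Product per acre = 175.62 / 9% = 1951.33 lb.
Total product = 1951.33 × 52.5 = 102445 lb.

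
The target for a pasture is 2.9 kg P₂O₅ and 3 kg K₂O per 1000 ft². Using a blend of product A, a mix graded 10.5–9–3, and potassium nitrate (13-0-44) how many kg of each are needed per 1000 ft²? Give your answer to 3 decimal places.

32.222 kg product A, 4.621 kg potassium nitrate

Let a = kg of product A, b = kg of potassium nitrate (per 1000 ft²).
P₂O₅: 0.09·a + 0·b = 2.9
K₂O: 0.03·a + 0.44·b = 3
Eliminate a: (row1) − 0.09/0.03·(row2) → -1.32·b = -6.1, so b = 4.62121.
Back-substitute: a = (2.9 − 0·4.62121) / 0.09 = 32.2222.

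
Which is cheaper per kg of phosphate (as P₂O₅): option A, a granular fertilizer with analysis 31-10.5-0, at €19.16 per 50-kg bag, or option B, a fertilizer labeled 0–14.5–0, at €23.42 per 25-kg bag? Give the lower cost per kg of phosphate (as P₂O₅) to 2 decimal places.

€3.65 per kg P₂O₅ (option A)

option A: P₂O₅ per bag = 50 × 10.5% = 5.25 kg; cost = 19.16 / 5.25 = €3.6495/kg P₂O₅.
option B: P₂O₅ per bag = 25 × 14.5% = 3.625 kg; cost = 23.42 / 3.625 = €6.4607/kg P₂O₅.
option A is cheaper.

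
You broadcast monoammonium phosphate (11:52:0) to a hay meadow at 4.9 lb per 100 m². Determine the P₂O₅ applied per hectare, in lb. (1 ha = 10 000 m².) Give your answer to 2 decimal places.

P₂O₅ per 100 m² = 4.9 × 52% = 2.548 lb.
Convert to per hectare: 2.548 × 100 = 254.8 lb.

254.80 lb P₂O₅ per hectare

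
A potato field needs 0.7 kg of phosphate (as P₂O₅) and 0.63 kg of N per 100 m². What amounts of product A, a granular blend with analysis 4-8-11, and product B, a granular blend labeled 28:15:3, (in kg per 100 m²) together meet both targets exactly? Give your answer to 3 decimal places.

6.189 kg product A, 1.366 kg product B

Let a = kg of product A, b = kg of product B (per 100 m²).
P₂O₅: 0.08·a + 0.15·b = 0.7
N: 0.04·a + 0.28·b = 0.63
Solving simultaneously: a = 6.18902, b = 1.36585.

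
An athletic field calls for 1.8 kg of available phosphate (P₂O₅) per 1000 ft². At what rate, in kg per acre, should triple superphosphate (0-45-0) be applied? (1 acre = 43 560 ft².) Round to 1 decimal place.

Product per 1000 ft² = 1.8 / 45% = 4 kg.
Convert to per acre: 4 × 43.56 = 174.24 kg.

174.2 kg of product per acre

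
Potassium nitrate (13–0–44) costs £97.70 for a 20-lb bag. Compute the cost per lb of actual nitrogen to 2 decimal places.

£37.58 per lb N

N in bag = 20 × 13% = 2.6 lb.
Cost per lb N = £97.70 / 2.6 = £37.5769.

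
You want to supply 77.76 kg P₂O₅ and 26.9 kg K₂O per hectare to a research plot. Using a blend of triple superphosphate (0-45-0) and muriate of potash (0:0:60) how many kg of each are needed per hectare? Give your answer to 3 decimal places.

With a, b = kg per hectare of triple superphosphate and muriate of potash:
P₂O₅: 0.45·a + 0·b = 77.76
K₂O: 0·a + 0.6·b = 26.9
Solving simultaneously: a = 172.8, b = 44.8333.

172.800 kg triple superphosphate, 44.833 kg muriate of potash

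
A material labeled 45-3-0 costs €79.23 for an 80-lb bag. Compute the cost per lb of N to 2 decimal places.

€2.20 per lb N

N in bag = 80 × 45% = 36 lb.
Cost per lb N = €79.23 / 36 = €2.2008.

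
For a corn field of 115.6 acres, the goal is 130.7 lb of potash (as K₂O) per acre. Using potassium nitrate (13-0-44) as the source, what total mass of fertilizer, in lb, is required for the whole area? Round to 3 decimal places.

34338.455 lb

Product per acre = 130.7 / 44% = 297.045 lb.
Total product = 297.045 × 115.6 = 34338.4545 lb.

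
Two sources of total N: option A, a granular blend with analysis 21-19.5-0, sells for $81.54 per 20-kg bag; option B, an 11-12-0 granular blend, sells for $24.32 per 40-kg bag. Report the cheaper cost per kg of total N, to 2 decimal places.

$5.53 per kg N (option B)

option A: N per bag = 20 × 21% = 4.2 kg; cost = 81.54 / 4.2 = $19.4143/kg N.
option B: N per bag = 40 × 11% = 4.4 kg; cost = 24.32 / 4.4 = $5.5273/kg N.
option B is cheaper.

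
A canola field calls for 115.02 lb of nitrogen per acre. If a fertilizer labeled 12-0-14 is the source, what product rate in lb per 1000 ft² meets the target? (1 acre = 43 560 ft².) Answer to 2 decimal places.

22.00 lb of product per thousand sq ft

Product per acre = 115.02 / 12% = 958.5 lb.
Convert to per 1000 ft²: 958.5 × 0.0229568 = 22.0041 lb.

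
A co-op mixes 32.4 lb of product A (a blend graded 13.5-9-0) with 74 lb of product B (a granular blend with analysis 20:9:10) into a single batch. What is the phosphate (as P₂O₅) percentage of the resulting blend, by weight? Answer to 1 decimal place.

9.0% P₂O₅

Total mass = 32.4 + 74 = 106.4 lb.
P₂O₅ mass = 9%×32.4 + 9%×74 = 9.576 lb.
% P₂O₅ = 9.576 / 106.4 = 9%.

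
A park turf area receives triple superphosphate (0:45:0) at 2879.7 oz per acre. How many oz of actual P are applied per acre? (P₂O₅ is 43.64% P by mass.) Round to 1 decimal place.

565.5 oz P per acre

P₂O₅ per acre = 2879.7 × 45% = 1295.86 oz.
Elemental P = 1295.86 × 0.4364 = 565.515 oz per acre.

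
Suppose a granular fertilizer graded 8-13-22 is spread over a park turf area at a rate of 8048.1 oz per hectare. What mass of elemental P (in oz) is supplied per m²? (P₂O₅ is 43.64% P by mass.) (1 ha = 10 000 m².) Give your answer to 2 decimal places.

0.05 oz P per sq m

P₂O₅ per hectare = 8048.1 × 13% = 1046.25 oz.
Elemental P = 1046.25 × 0.4364 = 456.585 oz per hectare.
Convert to per m²: 456.585 × 0.0001 = 0.0456585 oz.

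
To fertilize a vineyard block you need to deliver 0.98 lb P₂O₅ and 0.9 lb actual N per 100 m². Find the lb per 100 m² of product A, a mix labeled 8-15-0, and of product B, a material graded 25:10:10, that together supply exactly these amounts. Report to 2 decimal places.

With a, b = lb per 100 m² of product A and product B:
P₂O₅: 0.15·a + 0.1·b = 0.98
N: 0.08·a + 0.25·b = 0.9
From row1: a = (0.98 − 0.1·b) / 0.15.
Into row2: 0.08·(0.98 − 0.1·b)/0.15 + 0.25·b = 0.9 → b = 1.91864, a = 5.25424.

5.25 lb product A, 1.92 lb product B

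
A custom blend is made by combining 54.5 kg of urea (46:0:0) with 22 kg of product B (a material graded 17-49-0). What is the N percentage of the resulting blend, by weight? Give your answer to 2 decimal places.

37.66% N

Total mass = 54.5 + 22 = 76.5 kg.
N mass = 46%×54.5 + 17%×22 = 28.81 kg.
% N = 28.81 / 76.5 = 37.6601%.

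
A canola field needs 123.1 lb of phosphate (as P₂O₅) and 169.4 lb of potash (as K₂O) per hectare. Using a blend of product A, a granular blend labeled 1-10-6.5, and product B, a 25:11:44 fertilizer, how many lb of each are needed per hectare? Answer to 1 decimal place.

964.2 lb product A, 242.6 lb product B

With a, b = lb per hectare of product A and product B:
P₂O₅: 0.1·a + 0.11·b = 123.1
K₂O: 0.065·a + 0.44·b = 169.4
Solving simultaneously: a = 964.179, b = 242.564.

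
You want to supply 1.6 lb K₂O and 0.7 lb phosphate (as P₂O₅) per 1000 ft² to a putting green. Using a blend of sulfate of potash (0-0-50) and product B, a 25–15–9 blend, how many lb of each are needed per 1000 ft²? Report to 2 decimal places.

Per-1000 ft² balance (a = sulfate of potash, b = product B):
K₂O: 0.5·a + 0.09·b = 1.6
P₂O₅: 0·a + 0.15·b = 0.7
Solving simultaneously: a = 2.36, b = 4.66667.

2.36 lb sulfate of potash, 4.67 lb product B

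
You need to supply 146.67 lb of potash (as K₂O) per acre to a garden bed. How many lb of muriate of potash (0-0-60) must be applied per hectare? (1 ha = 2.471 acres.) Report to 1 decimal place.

Product per acre = 146.67 / 60% = 244.45 lb.
Convert to per hectare: 244.45 × 2.471 = 604.036 lb.

604.0 lb of product per hectare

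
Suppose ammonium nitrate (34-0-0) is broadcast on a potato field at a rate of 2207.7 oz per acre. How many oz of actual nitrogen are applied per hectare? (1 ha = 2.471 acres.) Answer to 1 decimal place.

1854.8 oz N per hectare

nitrogen per acre = 2207.7 × 34% = 750.618 oz.
Convert to per hectare: 750.618 × 2.471 = 1854.78 oz.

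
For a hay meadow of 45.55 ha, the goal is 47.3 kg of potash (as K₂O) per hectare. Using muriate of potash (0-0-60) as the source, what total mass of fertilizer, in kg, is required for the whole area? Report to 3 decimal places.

Product per hectare = 47.3 / 60% = 78.8333 kg.
Total product = 78.8333 × 45.55 = 3590.8583 kg.

3590.858 kg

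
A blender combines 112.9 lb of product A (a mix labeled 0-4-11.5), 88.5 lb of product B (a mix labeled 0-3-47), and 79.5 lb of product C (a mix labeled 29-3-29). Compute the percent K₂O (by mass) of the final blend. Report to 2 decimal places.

27.64% K₂O

Total mass = 112.9 + 88.5 + 79.5 = 280.9 lb.
K₂O mass = 11.5%×112.9 + 47%×88.5 + 29%×79.5 = 77.6335 lb.
% K₂O = 77.6335 / 280.9 = 27.6374%.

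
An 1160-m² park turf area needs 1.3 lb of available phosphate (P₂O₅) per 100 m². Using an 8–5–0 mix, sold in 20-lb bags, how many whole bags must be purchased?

16 bags

Product per 100 m² = 1.3 / 5% = 26 lb.
Total product = 26 × 1160 / 100 = 301.6 lb.
Bags = ⌈301.6 / 20⌉ = 16.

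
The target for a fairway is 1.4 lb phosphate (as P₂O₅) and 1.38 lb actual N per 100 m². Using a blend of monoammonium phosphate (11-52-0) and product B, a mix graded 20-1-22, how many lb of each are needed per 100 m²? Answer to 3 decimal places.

With a, b = lb per 100 m² of monoammonium phosphate and product B:
P₂O₅: 0.52·a + 0.01·b = 1.4
N: 0.11·a + 0.2·b = 1.38
Eliminate a: (row1) − 0.52/0.11·(row2) → -0.935455·b = -5.12364, so b = 5.47716.
Back-substitute: a = (1.4 − 0.01·5.47716) / 0.52 = 2.58698.

2.587 lb monoammonium phosphate, 5.477 lb product B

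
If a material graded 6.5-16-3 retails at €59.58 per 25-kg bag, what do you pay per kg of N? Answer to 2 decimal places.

€36.66 per kg N

N in bag = 25 × 6.5% = 1.625 kg.
Cost per kg N = €59.58 / 1.625 = €36.6646.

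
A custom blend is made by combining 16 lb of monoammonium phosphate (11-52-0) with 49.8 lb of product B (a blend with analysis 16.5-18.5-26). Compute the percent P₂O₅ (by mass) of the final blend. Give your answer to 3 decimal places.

26.646% P₂O₅

Total mass = 16 + 49.8 = 65.8 lb.
P₂O₅ mass = 52%×16 + 18.5%×49.8 = 17.533 lb.
% P₂O₅ = 17.533 / 65.8 = 26.6459%.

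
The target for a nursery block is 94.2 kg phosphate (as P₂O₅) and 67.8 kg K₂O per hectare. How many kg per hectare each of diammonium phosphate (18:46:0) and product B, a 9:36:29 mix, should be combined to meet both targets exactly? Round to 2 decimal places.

Per-hectare balance (a = diammonium phosphate, b = product B):
P₂O₅: 0.46·a + 0.36·b = 94.2
K₂O: 0·a + 0.29·b = 67.8
Solving simultaneously: a = 21.8141, b = 233.793.

21.81 kg diammonium phosphate, 233.79 kg product B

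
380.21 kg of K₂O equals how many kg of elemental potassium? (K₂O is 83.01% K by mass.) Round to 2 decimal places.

315.61 kg K

K = 380.21 × 0.8301 = 315.612 kg.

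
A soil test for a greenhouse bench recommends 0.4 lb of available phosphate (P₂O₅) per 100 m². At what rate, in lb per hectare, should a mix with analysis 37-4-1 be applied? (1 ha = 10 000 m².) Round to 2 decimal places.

1000.00 lb of product per hectare

Product per 100 m² = 0.4 / 4% = 10 lb.
Convert to per hectare: 10 × 100 = 1000 lb.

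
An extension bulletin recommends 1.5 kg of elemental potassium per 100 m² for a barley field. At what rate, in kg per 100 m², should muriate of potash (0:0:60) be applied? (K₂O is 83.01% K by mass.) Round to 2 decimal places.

3.01 kg of product per hundred sq m

As K₂O: 1.5 / 0.8301 = 1.80701 kg per 100 m².
Product per 100 m² = 1.80701 / 60% = 3.01169 kg.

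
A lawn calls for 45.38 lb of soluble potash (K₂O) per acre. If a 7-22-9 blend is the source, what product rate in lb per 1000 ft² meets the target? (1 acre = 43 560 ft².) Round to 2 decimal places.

11.58 lb of product per thousand sq ft

Product per acre = 45.38 / 9% = 504.222 lb.
Convert to per 1000 ft²: 504.222 × 0.0229568 = 11.5753 lb.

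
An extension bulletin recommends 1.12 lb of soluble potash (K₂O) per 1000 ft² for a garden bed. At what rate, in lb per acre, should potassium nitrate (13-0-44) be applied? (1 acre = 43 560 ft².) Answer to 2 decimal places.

110.88 lb of product per acre

Product per 1000 ft² = 1.12 / 44% = 2.54545 lb.
Convert to per acre: 2.54545 × 43.56 = 110.88 lb.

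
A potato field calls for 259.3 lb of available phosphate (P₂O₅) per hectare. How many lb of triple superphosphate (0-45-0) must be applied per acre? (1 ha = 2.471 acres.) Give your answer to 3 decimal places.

233.194 lb of product per acre

Product per hectare = 259.3 / 45% = 576.222 lb.
Convert to per acre: 576.222 × 0.404694 = 233.1939 lb.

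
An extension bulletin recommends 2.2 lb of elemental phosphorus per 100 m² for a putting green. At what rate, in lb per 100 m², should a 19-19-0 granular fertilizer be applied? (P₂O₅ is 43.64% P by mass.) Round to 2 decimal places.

As P₂O₅: 2.2 / 0.4364 = 5.04125 lb per 100 m².
Product per 100 m² = 5.04125 / 19% = 26.5329 lb.

26.53 lb of product per hundred sq m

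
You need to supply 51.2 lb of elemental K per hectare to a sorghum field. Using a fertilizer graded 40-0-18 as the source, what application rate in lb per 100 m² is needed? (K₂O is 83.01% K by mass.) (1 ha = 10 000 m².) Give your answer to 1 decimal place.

As K₂O: 51.2 / 0.8301 = 61.6793 lb per hectare.
Product per hectare = 61.6793 / 18% = 342.663 lb.
Convert to per 100 m²: 342.663 × 0.01 = 3.42663 lb.

3.4 lb of product per hundred sq m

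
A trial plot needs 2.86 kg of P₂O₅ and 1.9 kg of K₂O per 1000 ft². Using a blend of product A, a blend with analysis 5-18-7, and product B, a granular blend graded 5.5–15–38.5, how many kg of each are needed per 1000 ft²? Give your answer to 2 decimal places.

13.88 kg product A, 2.41 kg product B

Let a = kg of product A, b = kg of product B (per 1000 ft²).
P₂O₅: 0.18·a + 0.15·b = 2.86
K₂O: 0.07·a + 0.385·b = 1.9
From row1: a = (2.86 − 0.15·b) / 0.18.
Into row2: 0.07·(2.86 − 0.15·b)/0.18 + 0.385·b = 1.9 → b = 2.41156, a = 13.8793.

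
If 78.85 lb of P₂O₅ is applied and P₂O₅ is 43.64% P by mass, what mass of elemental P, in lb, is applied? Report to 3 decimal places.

34.410 lb P

P = 78.85 × 0.4364 = 34.4101 lb.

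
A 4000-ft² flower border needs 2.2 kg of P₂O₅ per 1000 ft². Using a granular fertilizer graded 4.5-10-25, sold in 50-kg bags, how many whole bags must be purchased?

Product per 1000 ft² = 2.2 / 10% = 22 kg.
Total product = 22 × 4000 / 1000 = 88 kg.
Bags = ⌈88 / 50⌉ = 2.

2 bags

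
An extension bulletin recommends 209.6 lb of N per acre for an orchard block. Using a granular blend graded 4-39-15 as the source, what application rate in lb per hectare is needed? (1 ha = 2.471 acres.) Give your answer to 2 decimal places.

Product per acre = 209.6 / 4% = 5240 lb.
Convert to per hectare: 5240 × 2.471 = 12948.04 lb.

12948.04 lb of product per hectare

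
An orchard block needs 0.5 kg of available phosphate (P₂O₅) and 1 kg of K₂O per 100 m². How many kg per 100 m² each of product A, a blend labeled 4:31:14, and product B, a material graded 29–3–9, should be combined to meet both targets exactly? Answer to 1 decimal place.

0.6 kg product A, 10.1 kg product B

Let a = kg of product A, b = kg of product B (per 100 m²).
P₂O₅: 0.31·a + 0.03·b = 0.5
K₂O: 0.14·a + 0.09·b = 1
Solving simultaneously: a = 0.632911, b = 10.1266.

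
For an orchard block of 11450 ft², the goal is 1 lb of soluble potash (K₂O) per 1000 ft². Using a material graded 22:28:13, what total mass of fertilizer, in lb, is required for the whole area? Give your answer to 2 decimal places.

88.08 lb

Product per 1000 ft² = 1 / 13% = 7.69231 lb.
Total product = 7.69231 × 11450 / 1000 = 88.0769 lb.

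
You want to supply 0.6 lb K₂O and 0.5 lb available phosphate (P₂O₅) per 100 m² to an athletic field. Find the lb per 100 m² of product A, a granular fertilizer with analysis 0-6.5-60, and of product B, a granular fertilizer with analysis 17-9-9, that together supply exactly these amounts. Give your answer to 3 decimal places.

Let a = lb of product A, b = lb of product B (per 100 m²).
K₂O: 0.6·a + 0.09·b = 0.6
P₂O₅: 0.065·a + 0.09·b = 0.5
Solving simultaneously: a = 0.186916, b = 5.42056.

0.187 lb product A, 5.421 lb product B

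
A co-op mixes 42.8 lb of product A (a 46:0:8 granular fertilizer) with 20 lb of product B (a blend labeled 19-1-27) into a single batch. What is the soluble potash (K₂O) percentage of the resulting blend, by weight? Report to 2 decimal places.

14.05% K₂O

Total mass = 42.8 + 20 = 62.8 lb.
K₂O mass = 8%×42.8 + 27%×20 = 8.824 lb.
% K₂O = 8.824 / 62.8 = 14.051%.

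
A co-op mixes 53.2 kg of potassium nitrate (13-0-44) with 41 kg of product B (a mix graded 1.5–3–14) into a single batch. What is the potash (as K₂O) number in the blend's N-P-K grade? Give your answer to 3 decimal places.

Total mass = 53.2 + 41 = 94.2 kg.
K₂O mass = 44%×53.2 + 14%×41 = 29.148 kg.
% K₂O = 29.148 / 94.2 = 30.9427%.

30.943% K₂O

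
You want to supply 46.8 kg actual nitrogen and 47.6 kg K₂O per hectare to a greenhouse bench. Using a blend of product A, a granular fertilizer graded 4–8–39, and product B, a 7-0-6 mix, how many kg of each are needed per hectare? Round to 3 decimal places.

Per-hectare balance (a = product A, b = product B):
N: 0.04·a + 0.07·b = 46.8
K₂O: 0.39·a + 0.06·b = 47.6
From row1: a = (46.8 − 0.07·b) / 0.04.
Into row2: 0.39·(46.8 − 0.07·b)/0.04 + 0.06·b = 47.6 → b = 656.5462, a = 21.0442.

21.044 kg product A, 656.546 kg product B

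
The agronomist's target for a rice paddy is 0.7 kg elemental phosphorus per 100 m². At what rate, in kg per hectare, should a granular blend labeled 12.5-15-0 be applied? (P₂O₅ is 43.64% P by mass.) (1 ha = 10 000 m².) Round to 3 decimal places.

As P₂O₅: 0.7 / 0.4364 = 1.60403 kg per 100 m².
Product per 100 m² = 1.60403 / 15% = 10.6936 kg.
Convert to per hectare: 10.6936 × 100 = 1069.3553 kg.

1069.355 kg of product per hectare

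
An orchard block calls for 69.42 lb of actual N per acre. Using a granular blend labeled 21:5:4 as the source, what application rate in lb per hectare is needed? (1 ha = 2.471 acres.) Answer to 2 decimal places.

816.84 lb of product per hectare

Product per acre = 69.42 / 21% = 330.571 lb.
Convert to per hectare: 330.571 × 2.471 = 816.842 lb.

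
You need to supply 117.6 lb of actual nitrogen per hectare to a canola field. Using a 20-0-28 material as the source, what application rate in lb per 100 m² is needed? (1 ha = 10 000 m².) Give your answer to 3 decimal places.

Product per hectare = 117.6 / 20% = 588 lb.
Convert to per 100 m²: 588 × 0.01 = 5.88 lb.

5.880 lb of product per hundred sq m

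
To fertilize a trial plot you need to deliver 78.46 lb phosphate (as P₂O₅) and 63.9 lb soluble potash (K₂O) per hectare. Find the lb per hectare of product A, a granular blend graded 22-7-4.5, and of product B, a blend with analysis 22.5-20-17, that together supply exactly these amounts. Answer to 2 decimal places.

192.48 lb product A, 324.93 lb product B

With a, b = lb per hectare of product A and product B:
P₂O₅: 0.07·a + 0.2·b = 78.46
K₂O: 0.045·a + 0.17·b = 63.9
Solving simultaneously: a = 192.483, b = 324.931.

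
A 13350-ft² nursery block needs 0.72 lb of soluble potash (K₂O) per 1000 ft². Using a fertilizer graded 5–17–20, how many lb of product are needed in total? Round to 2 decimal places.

Product per 1000 ft² = 0.72 / 20% = 3.6 lb.
Total product = 3.6 × 13350 / 1000 = 48.06 lb.

48.06 lb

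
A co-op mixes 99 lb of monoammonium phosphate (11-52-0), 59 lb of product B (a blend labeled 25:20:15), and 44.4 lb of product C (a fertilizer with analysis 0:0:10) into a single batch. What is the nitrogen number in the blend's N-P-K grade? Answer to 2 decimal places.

Total mass = 99 + 59 + 44.4 = 202.4 lb.
N mass = 11%×99 + 25%×59 + 0%×44.4 = 25.64 lb.
% N = 25.64 / 202.4 = 12.668%.

12.67% N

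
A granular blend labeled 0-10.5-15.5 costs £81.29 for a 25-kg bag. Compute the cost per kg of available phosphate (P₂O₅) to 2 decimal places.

£30.97 per kg P₂O₅

P₂O₅ in bag = 25 × 10.5% = 2.625 kg.
Cost per kg P₂O₅ = £81.29 / 2.625 = £30.9676.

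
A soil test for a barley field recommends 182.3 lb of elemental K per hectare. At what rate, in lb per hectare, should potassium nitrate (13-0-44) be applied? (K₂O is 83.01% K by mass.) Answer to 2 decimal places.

499.12 lb of product per hectare

As K₂O: 182.3 / 0.8301 = 219.612 lb per hectare.
Product per hectare = 219.612 / 44% = 499.118 lb.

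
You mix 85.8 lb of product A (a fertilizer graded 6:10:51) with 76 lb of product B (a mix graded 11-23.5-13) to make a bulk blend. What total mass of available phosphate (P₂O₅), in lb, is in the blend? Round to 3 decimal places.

26.440 lb P₂O₅

P₂O₅ mass = 10%×85.8 + 23.5%×76 = 26.44 lb.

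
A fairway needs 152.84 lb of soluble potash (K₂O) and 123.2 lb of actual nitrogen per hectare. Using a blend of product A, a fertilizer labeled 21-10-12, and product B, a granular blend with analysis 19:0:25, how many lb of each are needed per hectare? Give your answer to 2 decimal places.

59.27 lb product A, 582.91 lb product B

With a, b = lb per hectare of product A and product B:
K₂O: 0.12·a + 0.25·b = 152.84
N: 0.21·a + 0.19·b = 123.2
Eliminate b: (row1) − 0.25/0.19·(row2) → -0.156316·a = -9.26526, so a = 59.2727.
Then b = (123.2 − 0.21·59.2727) / 0.19 = 582.909.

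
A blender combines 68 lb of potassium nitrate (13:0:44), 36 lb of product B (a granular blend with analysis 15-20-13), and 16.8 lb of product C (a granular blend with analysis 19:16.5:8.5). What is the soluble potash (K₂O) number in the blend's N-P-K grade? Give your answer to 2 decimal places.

Total mass = 68 + 36 + 16.8 = 120.8 lb.
K₂O mass = 44%×68 + 13%×36 + 8.5%×16.8 = 36.028 lb.
% K₂O = 36.028 / 120.8 = 29.8245%.

29.82% K₂O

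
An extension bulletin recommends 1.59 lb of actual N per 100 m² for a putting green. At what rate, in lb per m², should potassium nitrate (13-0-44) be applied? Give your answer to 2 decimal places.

0.12 lb of product per sq m

Product per 100 m² = 1.59 / 13% = 12.2308 lb.
Convert to per m²: 12.2308 × 0.01 = 0.122308 lb.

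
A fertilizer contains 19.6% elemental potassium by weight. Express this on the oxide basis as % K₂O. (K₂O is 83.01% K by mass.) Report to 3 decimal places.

%K₂O = 19.6 / 0.8301 = 23.6116%.

23.612% K₂O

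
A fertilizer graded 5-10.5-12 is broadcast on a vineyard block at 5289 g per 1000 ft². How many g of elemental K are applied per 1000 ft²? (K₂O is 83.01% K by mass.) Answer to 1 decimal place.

K₂O per 1000 ft² = 5289 × 12% = 634.68 g.
Elemental K = 634.68 × 0.8301 = 526.848 g per 1000 ft².

526.8 g K per thousand sq ft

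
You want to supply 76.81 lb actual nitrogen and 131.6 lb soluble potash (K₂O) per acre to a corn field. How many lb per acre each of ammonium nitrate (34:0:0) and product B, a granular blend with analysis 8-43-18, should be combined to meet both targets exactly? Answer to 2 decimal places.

53.89 lb ammonium nitrate, 731.11 lb product B

Let a = lb of ammonium nitrate, b = lb of product B (per acre).
N: 0.34·a + 0.08·b = 76.81
K₂O: 0·a + 0.18·b = 131.6
Solving simultaneously: a = 53.8856, b = 731.111.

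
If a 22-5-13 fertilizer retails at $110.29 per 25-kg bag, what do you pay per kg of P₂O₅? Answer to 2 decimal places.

$88.23 per kg P₂O₅

P₂O₅ in bag = 25 × 5% = 1.25 kg.
Cost per kg P₂O₅ = $110.29 / 1.25 = $88.2320.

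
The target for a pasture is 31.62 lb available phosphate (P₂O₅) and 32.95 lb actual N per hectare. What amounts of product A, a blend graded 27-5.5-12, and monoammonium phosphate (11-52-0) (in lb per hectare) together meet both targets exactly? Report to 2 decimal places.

Per-hectare balance (a = product A, b = monoammonium phosphate):
P₂O₅: 0.055·a + 0.52·b = 31.62
N: 0.27·a + 0.11·b = 32.95
Solving simultaneously: a = 101.643, b = 50.0569.

101.64 lb product A, 50.06 lb monoammonium phosphate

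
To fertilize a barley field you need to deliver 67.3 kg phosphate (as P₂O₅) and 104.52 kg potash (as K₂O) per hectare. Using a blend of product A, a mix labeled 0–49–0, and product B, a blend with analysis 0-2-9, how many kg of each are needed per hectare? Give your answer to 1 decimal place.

89.9 kg product A, 1161.3 kg product B

With a, b = kg per hectare of product A and product B:
P₂O₅: 0.49·a + 0.02·b = 67.3
K₂O: 0·a + 0.09·b = 104.52
Solving simultaneously: a = 89.9456, b = 1161.33.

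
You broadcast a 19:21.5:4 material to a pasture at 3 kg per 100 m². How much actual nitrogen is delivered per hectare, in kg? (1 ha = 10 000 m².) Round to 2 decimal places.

57.00 kg N per hectare

nitrogen per 100 m² = 3 × 19% = 0.57 kg.
Convert to per hectare: 0.57 × 100 = 57 kg.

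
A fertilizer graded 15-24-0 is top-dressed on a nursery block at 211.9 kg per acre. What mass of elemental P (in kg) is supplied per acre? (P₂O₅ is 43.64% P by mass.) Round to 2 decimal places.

22.19 kg P per acre

P₂O₅ per acre = 211.9 × 24% = 50.856 kg.
Elemental P = 50.856 × 0.4364 = 22.1936 kg per acre.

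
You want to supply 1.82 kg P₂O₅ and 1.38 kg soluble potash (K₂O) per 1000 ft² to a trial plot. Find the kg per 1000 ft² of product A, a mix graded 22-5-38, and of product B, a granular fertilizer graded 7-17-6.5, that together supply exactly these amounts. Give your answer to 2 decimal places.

1.90 kg product A, 10.15 kg product B

Per-1000 ft² balance (a = product A, b = product B):
P₂O₅: 0.05·a + 0.17·b = 1.82
K₂O: 0.38·a + 0.065·b = 1.38
Eliminate a: (row1) − 0.05/0.38·(row2) → 0.161447·b = 1.63842, so b = 10.1483.
Back-substitute: a = (1.82 − 0.17·10.1483) / 0.05 = 1.89568.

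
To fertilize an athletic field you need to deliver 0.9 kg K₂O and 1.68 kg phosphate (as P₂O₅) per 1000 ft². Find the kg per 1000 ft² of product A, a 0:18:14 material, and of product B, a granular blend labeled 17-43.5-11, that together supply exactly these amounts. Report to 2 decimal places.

5.03 kg product A, 1.78 kg product B

With a, b = kg per 1000 ft² of product A and product B:
K₂O: 0.14·a + 0.11·b = 0.9
P₂O₅: 0.18·a + 0.435·b = 1.68
Eliminate a: (row1) − 0.14/0.18·(row2) → -0.228333·b = -0.406667, so b = 1.78102.
Back-substitute: a = (0.9 − 0.11·1.78102) / 0.14 = 5.0292.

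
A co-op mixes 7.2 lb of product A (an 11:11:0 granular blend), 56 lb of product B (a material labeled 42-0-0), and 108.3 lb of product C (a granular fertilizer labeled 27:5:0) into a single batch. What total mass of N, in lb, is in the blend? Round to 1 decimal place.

N mass = 11%×7.2 + 42%×56 + 27%×108.3 = 53.553 lb.

53.6 lb N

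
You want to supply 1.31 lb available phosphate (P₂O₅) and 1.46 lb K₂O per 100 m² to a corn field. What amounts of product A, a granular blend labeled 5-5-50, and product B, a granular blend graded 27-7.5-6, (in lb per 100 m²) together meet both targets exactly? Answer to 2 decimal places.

0.90 lb product A, 16.87 lb product B

Per-100 m² balance (a = product A, b = product B):
P₂O₅: 0.05·a + 0.075·b = 1.31
K₂O: 0.5·a + 0.06·b = 1.46
From row1: a = (1.31 − 0.075·b) / 0.05.
Into row2: 0.5·(1.31 − 0.075·b)/0.05 + 0.06·b = 1.46 → b = 16.8696, a = 0.895652.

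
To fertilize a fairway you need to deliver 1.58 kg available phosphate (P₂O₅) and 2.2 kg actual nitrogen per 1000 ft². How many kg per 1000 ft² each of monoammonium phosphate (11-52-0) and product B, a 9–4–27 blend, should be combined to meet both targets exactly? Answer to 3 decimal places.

With a, b = kg per 1000 ft² of monoammonium phosphate and product B:
P₂O₅: 0.52·a + 0.04·b = 1.58
N: 0.11·a + 0.09·b = 2.2
Eliminate b: (row1) − 0.04/0.09·(row2) → 0.471111·a = 0.602222, so a = 1.2783.
Then b = (2.2 − 0.11·1.2783) / 0.09 = 22.8821.

1.278 kg monoammonium phosphate, 22.882 kg product B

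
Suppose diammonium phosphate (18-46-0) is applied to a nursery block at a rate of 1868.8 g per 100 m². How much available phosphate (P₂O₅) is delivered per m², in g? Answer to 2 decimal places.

P₂O₅ per 100 m² = 1868.8 × 46% = 859.648 g.
Convert to per m²: 859.648 × 0.01 = 8.59648 g.

8.60 g P₂O₅ per sq m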